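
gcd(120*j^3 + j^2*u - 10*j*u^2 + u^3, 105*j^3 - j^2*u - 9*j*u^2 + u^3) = -15*j^2 - 2*j*u + u^2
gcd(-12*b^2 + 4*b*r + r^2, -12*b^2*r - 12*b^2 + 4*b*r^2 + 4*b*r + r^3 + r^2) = -12*b^2 + 4*b*r + r^2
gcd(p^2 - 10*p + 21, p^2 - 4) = 1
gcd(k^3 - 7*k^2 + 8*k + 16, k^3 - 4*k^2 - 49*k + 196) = k - 4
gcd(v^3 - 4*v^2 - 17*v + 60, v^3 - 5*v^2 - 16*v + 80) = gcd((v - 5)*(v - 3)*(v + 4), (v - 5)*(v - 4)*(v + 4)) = v^2 - v - 20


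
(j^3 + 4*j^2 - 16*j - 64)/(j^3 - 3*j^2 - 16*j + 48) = (j + 4)/(j - 3)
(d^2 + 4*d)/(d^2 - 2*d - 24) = d/(d - 6)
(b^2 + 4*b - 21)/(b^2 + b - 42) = (b - 3)/(b - 6)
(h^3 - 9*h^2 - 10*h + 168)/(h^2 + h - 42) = (h^2 - 3*h - 28)/(h + 7)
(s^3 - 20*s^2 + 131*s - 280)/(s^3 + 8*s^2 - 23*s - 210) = (s^2 - 15*s + 56)/(s^2 + 13*s + 42)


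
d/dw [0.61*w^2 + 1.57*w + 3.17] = 1.22*w + 1.57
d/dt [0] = 0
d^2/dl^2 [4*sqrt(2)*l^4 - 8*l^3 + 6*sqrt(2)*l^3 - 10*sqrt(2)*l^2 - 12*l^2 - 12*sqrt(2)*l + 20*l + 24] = 48*sqrt(2)*l^2 - 48*l + 36*sqrt(2)*l - 20*sqrt(2) - 24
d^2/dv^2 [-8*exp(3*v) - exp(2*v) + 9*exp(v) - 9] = (-72*exp(2*v) - 4*exp(v) + 9)*exp(v)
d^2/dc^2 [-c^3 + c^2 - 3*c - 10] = 2 - 6*c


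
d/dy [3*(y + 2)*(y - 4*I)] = 6*y + 6 - 12*I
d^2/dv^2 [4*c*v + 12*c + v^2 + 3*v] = 2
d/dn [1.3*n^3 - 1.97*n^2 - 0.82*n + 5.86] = 3.9*n^2 - 3.94*n - 0.82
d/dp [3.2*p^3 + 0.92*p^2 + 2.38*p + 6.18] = 9.6*p^2 + 1.84*p + 2.38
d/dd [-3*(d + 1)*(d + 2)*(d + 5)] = -9*d^2 - 48*d - 51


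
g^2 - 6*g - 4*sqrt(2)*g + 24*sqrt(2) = (g - 6)*(g - 4*sqrt(2))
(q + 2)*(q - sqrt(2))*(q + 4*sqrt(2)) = q^3 + 2*q^2 + 3*sqrt(2)*q^2 - 8*q + 6*sqrt(2)*q - 16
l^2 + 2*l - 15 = (l - 3)*(l + 5)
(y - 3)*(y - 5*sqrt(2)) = y^2 - 5*sqrt(2)*y - 3*y + 15*sqrt(2)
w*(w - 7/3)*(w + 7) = w^3 + 14*w^2/3 - 49*w/3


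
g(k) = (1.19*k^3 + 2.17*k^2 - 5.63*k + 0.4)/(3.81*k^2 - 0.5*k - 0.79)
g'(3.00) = 0.47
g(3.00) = 1.10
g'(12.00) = 0.32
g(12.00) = 4.25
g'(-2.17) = 0.64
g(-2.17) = 0.59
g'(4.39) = 0.38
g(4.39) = 1.68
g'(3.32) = 0.44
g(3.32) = 1.24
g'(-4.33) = 0.39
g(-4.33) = -0.43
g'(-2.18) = 0.64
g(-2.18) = 0.58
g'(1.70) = 0.87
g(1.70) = 0.31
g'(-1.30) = 1.47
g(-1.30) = 1.39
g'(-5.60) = 0.36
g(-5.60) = -0.90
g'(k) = (0.5 - 7.62*k)*(1.19*k^3 + 2.17*k^2 - 5.63*k + 0.4)/(3.81*k^2 - 0.5*k - 0.79)^2 + (3.57*k^2 + 4.34*k - 5.63)/(3.81*k^2 - 0.5*k - 0.79)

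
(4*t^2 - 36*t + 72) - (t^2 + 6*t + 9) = 3*t^2 - 42*t + 63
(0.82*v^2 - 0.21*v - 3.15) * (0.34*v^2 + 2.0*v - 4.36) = 0.2788*v^4 + 1.5686*v^3 - 5.0662*v^2 - 5.3844*v + 13.734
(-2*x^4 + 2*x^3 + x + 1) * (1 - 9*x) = 18*x^5 - 20*x^4 + 2*x^3 - 9*x^2 - 8*x + 1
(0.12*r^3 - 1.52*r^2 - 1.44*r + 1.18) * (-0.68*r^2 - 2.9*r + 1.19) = -0.0816*r^5 + 0.6856*r^4 + 5.53*r^3 + 1.5648*r^2 - 5.1356*r + 1.4042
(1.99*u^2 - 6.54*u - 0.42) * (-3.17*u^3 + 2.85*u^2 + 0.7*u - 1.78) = -6.3083*u^5 + 26.4033*u^4 - 15.9146*u^3 - 9.3172*u^2 + 11.3472*u + 0.7476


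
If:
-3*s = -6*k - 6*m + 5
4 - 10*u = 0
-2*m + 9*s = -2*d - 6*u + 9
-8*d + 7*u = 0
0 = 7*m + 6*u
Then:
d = 7/20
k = 1847/1260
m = -12/35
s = 73/126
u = 2/5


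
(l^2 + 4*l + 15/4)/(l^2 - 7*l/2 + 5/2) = (4*l^2 + 16*l + 15)/(2*(2*l^2 - 7*l + 5))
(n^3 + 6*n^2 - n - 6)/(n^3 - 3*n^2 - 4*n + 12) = (n^3 + 6*n^2 - n - 6)/(n^3 - 3*n^2 - 4*n + 12)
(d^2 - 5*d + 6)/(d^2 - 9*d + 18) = (d - 2)/(d - 6)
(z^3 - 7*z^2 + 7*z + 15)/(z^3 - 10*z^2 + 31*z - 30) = (z + 1)/(z - 2)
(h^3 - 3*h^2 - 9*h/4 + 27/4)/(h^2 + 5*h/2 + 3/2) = (2*h^2 - 9*h + 9)/(2*(h + 1))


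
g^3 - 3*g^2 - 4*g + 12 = (g - 3)*(g - 2)*(g + 2)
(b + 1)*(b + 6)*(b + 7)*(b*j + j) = b^4*j + 15*b^3*j + 69*b^2*j + 97*b*j + 42*j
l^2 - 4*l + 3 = (l - 3)*(l - 1)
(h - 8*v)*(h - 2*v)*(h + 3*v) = h^3 - 7*h^2*v - 14*h*v^2 + 48*v^3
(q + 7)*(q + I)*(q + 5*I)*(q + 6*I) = q^4 + 7*q^3 + 12*I*q^3 - 41*q^2 + 84*I*q^2 - 287*q - 30*I*q - 210*I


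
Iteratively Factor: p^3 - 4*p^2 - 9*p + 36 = (p - 3)*(p^2 - p - 12) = (p - 4)*(p - 3)*(p + 3)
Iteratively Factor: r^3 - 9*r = (r + 3)*(r^2 - 3*r) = r*(r + 3)*(r - 3)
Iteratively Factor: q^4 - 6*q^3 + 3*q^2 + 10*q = (q - 5)*(q^3 - q^2 - 2*q) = (q - 5)*(q + 1)*(q^2 - 2*q) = (q - 5)*(q - 2)*(q + 1)*(q)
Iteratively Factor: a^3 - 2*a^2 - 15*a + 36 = (a + 4)*(a^2 - 6*a + 9) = (a - 3)*(a + 4)*(a - 3)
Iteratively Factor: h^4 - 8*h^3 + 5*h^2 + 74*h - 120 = (h + 3)*(h^3 - 11*h^2 + 38*h - 40) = (h - 2)*(h + 3)*(h^2 - 9*h + 20) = (h - 5)*(h - 2)*(h + 3)*(h - 4)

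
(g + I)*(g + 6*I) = g^2 + 7*I*g - 6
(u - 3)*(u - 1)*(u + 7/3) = u^3 - 5*u^2/3 - 19*u/3 + 7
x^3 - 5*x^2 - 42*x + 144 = (x - 8)*(x - 3)*(x + 6)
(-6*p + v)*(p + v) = -6*p^2 - 5*p*v + v^2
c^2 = c^2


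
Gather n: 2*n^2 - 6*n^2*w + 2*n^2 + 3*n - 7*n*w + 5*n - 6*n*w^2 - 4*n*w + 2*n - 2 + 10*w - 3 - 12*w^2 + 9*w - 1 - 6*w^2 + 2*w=n^2*(4 - 6*w) + n*(-6*w^2 - 11*w + 10) - 18*w^2 + 21*w - 6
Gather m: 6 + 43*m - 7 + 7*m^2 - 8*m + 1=7*m^2 + 35*m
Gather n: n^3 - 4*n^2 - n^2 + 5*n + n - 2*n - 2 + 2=n^3 - 5*n^2 + 4*n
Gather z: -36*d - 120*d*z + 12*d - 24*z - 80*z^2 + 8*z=-24*d - 80*z^2 + z*(-120*d - 16)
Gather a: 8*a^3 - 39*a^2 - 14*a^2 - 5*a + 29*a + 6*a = 8*a^3 - 53*a^2 + 30*a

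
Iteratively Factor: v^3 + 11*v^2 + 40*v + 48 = (v + 4)*(v^2 + 7*v + 12) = (v + 3)*(v + 4)*(v + 4)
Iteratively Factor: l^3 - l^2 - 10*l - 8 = (l + 1)*(l^2 - 2*l - 8) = (l - 4)*(l + 1)*(l + 2)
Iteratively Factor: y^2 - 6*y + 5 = (y - 5)*(y - 1)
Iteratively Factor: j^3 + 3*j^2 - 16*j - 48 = (j + 4)*(j^2 - j - 12) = (j - 4)*(j + 4)*(j + 3)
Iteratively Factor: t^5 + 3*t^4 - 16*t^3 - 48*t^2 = (t + 3)*(t^4 - 16*t^2) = t*(t + 3)*(t^3 - 16*t) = t^2*(t + 3)*(t^2 - 16) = t^2*(t + 3)*(t + 4)*(t - 4)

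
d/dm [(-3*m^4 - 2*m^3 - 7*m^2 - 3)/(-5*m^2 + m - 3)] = (30*m^5 + m^4 + 32*m^3 + 11*m^2 + 12*m + 3)/(25*m^4 - 10*m^3 + 31*m^2 - 6*m + 9)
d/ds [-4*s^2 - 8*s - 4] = -8*s - 8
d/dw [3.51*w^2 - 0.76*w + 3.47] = 7.02*w - 0.76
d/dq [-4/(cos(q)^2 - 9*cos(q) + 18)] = 4*(9 - 2*cos(q))*sin(q)/(cos(q)^2 - 9*cos(q) + 18)^2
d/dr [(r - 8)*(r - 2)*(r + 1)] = 3*r^2 - 18*r + 6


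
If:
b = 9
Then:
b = 9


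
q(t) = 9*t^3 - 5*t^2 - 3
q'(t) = 27*t^2 - 10*t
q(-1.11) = -21.47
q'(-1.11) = 44.37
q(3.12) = 221.67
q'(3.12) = 231.63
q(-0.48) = -5.15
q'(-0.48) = 11.02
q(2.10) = 58.30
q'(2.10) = 98.07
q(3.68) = 377.81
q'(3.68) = 328.84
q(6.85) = 2655.16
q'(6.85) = 1198.41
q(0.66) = -2.59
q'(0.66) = 5.16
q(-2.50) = -174.88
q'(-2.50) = 193.75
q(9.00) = 6153.00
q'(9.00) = 2097.00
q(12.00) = 14829.00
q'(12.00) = 3768.00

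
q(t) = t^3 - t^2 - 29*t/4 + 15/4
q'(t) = 3*t^2 - 2*t - 29/4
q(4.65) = 48.96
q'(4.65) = 48.32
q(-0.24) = 5.42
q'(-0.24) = -6.60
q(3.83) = 17.50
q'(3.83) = 29.10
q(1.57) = -6.23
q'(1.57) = -3.00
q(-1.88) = 7.20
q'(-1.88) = 7.11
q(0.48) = 0.15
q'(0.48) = -7.52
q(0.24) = 1.97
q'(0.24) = -7.56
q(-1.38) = 9.22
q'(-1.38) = 1.22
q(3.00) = 0.00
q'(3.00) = 13.75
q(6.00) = 140.25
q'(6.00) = 88.75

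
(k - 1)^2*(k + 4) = k^3 + 2*k^2 - 7*k + 4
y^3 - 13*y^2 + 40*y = y*(y - 8)*(y - 5)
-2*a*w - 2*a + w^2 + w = (-2*a + w)*(w + 1)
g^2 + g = g*(g + 1)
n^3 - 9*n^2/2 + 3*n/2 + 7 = (n - 7/2)*(n - 2)*(n + 1)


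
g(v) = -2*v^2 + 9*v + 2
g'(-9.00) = 45.00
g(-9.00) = -241.00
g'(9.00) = -27.00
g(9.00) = -79.00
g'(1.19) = 4.24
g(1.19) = 9.88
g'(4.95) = -10.80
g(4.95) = -2.46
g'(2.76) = -2.04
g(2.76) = 11.60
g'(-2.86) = 20.44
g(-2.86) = -40.10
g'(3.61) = -5.44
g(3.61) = 8.43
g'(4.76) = -10.04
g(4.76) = -0.48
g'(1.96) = 1.16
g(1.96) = 11.96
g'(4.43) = -8.72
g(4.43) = 2.62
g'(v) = 9 - 4*v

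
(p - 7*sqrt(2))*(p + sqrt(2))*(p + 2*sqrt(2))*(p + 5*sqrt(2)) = p^4 + sqrt(2)*p^3 - 78*p^2 - 218*sqrt(2)*p - 280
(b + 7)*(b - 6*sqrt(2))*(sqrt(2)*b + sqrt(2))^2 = 2*b^4 - 12*sqrt(2)*b^3 + 18*b^3 - 108*sqrt(2)*b^2 + 30*b^2 - 180*sqrt(2)*b + 14*b - 84*sqrt(2)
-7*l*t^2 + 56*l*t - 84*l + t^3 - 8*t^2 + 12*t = (-7*l + t)*(t - 6)*(t - 2)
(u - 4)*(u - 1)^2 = u^3 - 6*u^2 + 9*u - 4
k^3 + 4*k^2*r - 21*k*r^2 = k*(k - 3*r)*(k + 7*r)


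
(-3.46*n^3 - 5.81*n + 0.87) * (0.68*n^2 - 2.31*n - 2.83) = -2.3528*n^5 + 7.9926*n^4 + 5.841*n^3 + 14.0127*n^2 + 14.4326*n - 2.4621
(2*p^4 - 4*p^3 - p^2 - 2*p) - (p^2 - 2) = 2*p^4 - 4*p^3 - 2*p^2 - 2*p + 2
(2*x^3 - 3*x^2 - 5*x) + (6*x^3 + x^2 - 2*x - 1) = 8*x^3 - 2*x^2 - 7*x - 1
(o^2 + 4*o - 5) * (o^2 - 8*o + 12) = o^4 - 4*o^3 - 25*o^2 + 88*o - 60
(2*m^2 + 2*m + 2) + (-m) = 2*m^2 + m + 2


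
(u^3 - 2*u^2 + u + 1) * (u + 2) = u^4 - 3*u^2 + 3*u + 2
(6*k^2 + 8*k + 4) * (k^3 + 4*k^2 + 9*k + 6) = 6*k^5 + 32*k^4 + 90*k^3 + 124*k^2 + 84*k + 24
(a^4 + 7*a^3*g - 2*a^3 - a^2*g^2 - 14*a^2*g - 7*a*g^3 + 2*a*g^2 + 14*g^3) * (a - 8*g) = a^5 - a^4*g - 2*a^4 - 57*a^3*g^2 + 2*a^3*g + a^2*g^3 + 114*a^2*g^2 + 56*a*g^4 - 2*a*g^3 - 112*g^4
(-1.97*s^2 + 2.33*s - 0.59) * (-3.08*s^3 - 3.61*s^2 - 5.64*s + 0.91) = 6.0676*s^5 - 0.0647000000000002*s^4 + 4.5167*s^3 - 12.804*s^2 + 5.4479*s - 0.5369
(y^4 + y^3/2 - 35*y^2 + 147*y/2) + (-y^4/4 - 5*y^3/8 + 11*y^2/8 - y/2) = 3*y^4/4 - y^3/8 - 269*y^2/8 + 73*y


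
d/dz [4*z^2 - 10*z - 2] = 8*z - 10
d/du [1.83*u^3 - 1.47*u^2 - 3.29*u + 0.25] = 5.49*u^2 - 2.94*u - 3.29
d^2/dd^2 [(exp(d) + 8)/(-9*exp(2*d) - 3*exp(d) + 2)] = (-81*exp(4*d) - 2565*exp(3*d) - 756*exp(2*d) - 654*exp(d) - 52)*exp(d)/(729*exp(6*d) + 729*exp(5*d) - 243*exp(4*d) - 297*exp(3*d) + 54*exp(2*d) + 36*exp(d) - 8)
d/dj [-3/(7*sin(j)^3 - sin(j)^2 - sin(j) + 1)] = 3*(21*sin(j)^2 - 2*sin(j) - 1)*cos(j)/(7*sin(j)^3 - sin(j)^2 - sin(j) + 1)^2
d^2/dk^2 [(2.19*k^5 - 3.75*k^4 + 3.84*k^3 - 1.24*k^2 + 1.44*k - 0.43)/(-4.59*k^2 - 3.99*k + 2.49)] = (-276.834834*k^7 - 483.715314*k^6 + 444.222144*k^5 + 753.78357*k^4 - 1183.807332*k^3 + 647.297406*k^2 - 194.34735*k + 10.283472)/(96.702579*k^6 + 252.185157*k^5 + 61.84107*k^4 - 210.091455*k^3 - 33.54777*k^2 + 74.215197*k - 15.438249)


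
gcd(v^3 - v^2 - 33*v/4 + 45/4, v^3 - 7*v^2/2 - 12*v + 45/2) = v^2 + 3*v/2 - 9/2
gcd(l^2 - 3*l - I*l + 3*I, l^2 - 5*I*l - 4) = l - I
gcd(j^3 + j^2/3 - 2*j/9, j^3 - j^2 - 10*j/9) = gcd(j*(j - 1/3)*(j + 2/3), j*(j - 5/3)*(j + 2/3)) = j^2 + 2*j/3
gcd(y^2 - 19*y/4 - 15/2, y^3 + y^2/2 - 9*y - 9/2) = 1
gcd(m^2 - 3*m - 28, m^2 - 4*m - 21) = m - 7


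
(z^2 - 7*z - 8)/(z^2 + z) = (z - 8)/z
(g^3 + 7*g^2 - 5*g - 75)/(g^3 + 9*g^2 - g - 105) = (g + 5)/(g + 7)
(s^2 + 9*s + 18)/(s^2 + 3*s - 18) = (s + 3)/(s - 3)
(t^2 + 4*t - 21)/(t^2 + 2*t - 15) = (t + 7)/(t + 5)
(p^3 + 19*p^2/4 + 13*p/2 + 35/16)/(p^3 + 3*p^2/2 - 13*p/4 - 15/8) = (4*p + 7)/(2*(2*p - 3))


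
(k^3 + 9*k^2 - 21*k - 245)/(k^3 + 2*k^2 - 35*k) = (k + 7)/k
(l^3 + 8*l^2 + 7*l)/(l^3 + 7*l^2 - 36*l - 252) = l*(l + 1)/(l^2 - 36)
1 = 1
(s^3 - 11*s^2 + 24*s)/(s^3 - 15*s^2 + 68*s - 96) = s/(s - 4)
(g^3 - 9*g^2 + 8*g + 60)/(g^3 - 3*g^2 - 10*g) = (g - 6)/g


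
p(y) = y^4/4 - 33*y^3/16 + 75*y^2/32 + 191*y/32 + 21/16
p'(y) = y^3 - 99*y^2/16 + 75*y/16 + 191/32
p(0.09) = 1.87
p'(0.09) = 6.34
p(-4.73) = 368.92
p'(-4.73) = -260.46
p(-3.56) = 142.98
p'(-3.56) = -134.25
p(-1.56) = 7.02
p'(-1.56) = -20.20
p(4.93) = -11.75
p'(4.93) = -1.49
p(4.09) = -6.22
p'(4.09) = -9.95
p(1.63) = 10.10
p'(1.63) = 1.50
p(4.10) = -6.32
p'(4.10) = -9.90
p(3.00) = 4.88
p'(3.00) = -8.66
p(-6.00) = 819.38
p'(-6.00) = -460.91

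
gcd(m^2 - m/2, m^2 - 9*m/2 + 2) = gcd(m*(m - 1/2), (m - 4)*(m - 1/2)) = m - 1/2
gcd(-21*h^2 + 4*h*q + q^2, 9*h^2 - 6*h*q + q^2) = -3*h + q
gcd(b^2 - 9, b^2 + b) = 1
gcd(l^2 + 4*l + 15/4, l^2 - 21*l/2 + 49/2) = 1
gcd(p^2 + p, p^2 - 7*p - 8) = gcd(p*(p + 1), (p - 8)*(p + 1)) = p + 1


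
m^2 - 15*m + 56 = (m - 8)*(m - 7)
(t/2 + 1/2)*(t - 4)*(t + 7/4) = t^3/2 - 5*t^2/8 - 37*t/8 - 7/2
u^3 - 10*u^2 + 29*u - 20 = (u - 5)*(u - 4)*(u - 1)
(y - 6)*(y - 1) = y^2 - 7*y + 6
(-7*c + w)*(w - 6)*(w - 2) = -7*c*w^2 + 56*c*w - 84*c + w^3 - 8*w^2 + 12*w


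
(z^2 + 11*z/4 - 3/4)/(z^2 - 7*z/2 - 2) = (-4*z^2 - 11*z + 3)/(2*(-2*z^2 + 7*z + 4))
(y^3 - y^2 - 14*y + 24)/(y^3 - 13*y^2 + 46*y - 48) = (y + 4)/(y - 8)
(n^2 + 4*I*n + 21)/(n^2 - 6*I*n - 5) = (n^2 + 4*I*n + 21)/(n^2 - 6*I*n - 5)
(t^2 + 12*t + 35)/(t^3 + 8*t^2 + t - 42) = (t + 5)/(t^2 + t - 6)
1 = 1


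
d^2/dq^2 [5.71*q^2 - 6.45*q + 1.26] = 11.4200000000000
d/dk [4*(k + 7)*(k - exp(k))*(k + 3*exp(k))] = 4*(1 - exp(k))*(k + 7)*(k + 3*exp(k)) + 4*(k + 7)*(k - exp(k))*(3*exp(k) + 1) + 4*(k - exp(k))*(k + 3*exp(k))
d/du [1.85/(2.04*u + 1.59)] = -3.774/(2.04*u + 1.59)^2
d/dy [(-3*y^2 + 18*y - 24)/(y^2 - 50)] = 6*(-3*y^2 + 58*y - 150)/(y^4 - 100*y^2 + 2500)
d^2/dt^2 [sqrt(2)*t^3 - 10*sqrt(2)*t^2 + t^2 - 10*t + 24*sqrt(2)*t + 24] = 6*sqrt(2)*t - 20*sqrt(2) + 2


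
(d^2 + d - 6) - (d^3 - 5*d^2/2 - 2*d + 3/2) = -d^3 + 7*d^2/2 + 3*d - 15/2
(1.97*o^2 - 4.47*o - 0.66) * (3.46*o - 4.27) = 6.8162*o^3 - 23.8781*o^2 + 16.8033*o + 2.8182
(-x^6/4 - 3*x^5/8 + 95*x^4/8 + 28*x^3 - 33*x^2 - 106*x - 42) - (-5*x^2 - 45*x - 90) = -x^6/4 - 3*x^5/8 + 95*x^4/8 + 28*x^3 - 28*x^2 - 61*x + 48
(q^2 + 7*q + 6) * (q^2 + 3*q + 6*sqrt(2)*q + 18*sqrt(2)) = q^4 + 6*sqrt(2)*q^3 + 10*q^3 + 27*q^2 + 60*sqrt(2)*q^2 + 18*q + 162*sqrt(2)*q + 108*sqrt(2)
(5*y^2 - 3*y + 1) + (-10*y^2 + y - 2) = -5*y^2 - 2*y - 1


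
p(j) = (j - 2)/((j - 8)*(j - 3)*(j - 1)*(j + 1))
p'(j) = -(j - 2)/((j - 8)*(j - 3)*(j - 1)*(j + 1)^2) - (j - 2)/((j - 8)*(j - 3)*(j - 1)^2*(j + 1)) + 1/((j - 8)*(j - 3)*(j - 1)*(j + 1)) - (j - 2)/((j - 8)*(j - 3)^2*(j - 1)*(j + 1)) - (j - 2)/((j - 8)^2*(j - 3)*(j - 1)*(j + 1)) = (-3*j^4 + 30*j^3 - 89*j^2 + 92*j - 2)/(j^8 - 22*j^7 + 167*j^6 - 484*j^5 + 239*j^4 + 1034*j^3 - 983*j^2 - 528*j + 576)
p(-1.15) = -0.26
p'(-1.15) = -1.84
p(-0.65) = 0.15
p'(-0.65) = -0.33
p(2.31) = 0.02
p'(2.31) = 0.07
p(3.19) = -0.14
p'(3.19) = 0.70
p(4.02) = -0.03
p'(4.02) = 0.03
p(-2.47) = -0.02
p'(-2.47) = -0.02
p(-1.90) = -0.03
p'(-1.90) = -0.05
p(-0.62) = 0.14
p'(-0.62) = -0.27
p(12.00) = 0.00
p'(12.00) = 0.00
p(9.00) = 0.01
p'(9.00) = -0.02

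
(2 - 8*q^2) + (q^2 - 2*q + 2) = -7*q^2 - 2*q + 4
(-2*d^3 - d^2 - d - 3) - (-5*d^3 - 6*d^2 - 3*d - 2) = 3*d^3 + 5*d^2 + 2*d - 1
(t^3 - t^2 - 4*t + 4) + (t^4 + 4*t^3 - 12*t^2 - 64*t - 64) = t^4 + 5*t^3 - 13*t^2 - 68*t - 60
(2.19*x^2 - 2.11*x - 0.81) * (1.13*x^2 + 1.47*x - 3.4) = 2.4747*x^4 + 0.835*x^3 - 11.463*x^2 + 5.9833*x + 2.754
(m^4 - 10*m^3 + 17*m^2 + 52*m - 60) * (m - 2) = m^5 - 12*m^4 + 37*m^3 + 18*m^2 - 164*m + 120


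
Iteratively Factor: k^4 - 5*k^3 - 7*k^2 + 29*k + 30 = (k + 1)*(k^3 - 6*k^2 - k + 30) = (k + 1)*(k + 2)*(k^2 - 8*k + 15) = (k - 3)*(k + 1)*(k + 2)*(k - 5)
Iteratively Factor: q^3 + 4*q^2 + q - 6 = (q + 2)*(q^2 + 2*q - 3) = (q - 1)*(q + 2)*(q + 3)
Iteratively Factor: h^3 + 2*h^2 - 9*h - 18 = (h - 3)*(h^2 + 5*h + 6) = (h - 3)*(h + 2)*(h + 3)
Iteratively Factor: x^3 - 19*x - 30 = (x + 2)*(x^2 - 2*x - 15) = (x + 2)*(x + 3)*(x - 5)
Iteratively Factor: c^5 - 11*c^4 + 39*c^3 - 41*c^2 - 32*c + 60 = (c - 3)*(c^4 - 8*c^3 + 15*c^2 + 4*c - 20) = (c - 3)*(c + 1)*(c^3 - 9*c^2 + 24*c - 20) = (c - 3)*(c - 2)*(c + 1)*(c^2 - 7*c + 10) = (c - 3)*(c - 2)^2*(c + 1)*(c - 5)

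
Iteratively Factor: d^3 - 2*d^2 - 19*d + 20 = (d + 4)*(d^2 - 6*d + 5) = (d - 1)*(d + 4)*(d - 5)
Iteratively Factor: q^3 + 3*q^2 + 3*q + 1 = (q + 1)*(q^2 + 2*q + 1) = (q + 1)^2*(q + 1)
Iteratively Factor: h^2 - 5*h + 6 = (h - 3)*(h - 2)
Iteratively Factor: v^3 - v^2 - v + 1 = (v - 1)*(v^2 - 1) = (v - 1)*(v + 1)*(v - 1)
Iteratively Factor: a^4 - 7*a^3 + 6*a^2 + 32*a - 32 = (a - 4)*(a^3 - 3*a^2 - 6*a + 8) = (a - 4)*(a - 1)*(a^2 - 2*a - 8) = (a - 4)*(a - 1)*(a + 2)*(a - 4)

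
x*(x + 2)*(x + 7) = x^3 + 9*x^2 + 14*x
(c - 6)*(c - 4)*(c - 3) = c^3 - 13*c^2 + 54*c - 72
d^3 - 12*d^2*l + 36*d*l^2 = d*(d - 6*l)^2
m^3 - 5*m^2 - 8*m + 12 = (m - 6)*(m - 1)*(m + 2)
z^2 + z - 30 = (z - 5)*(z + 6)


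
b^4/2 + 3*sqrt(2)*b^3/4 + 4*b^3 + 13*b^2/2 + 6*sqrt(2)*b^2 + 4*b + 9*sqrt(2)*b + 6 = (b/2 + sqrt(2)/2)*(b + 2)*(b + 6)*(b + sqrt(2)/2)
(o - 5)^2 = o^2 - 10*o + 25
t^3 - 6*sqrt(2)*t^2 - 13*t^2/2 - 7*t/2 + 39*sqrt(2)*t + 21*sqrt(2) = (t - 7)*(t + 1/2)*(t - 6*sqrt(2))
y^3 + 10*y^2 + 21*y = y*(y + 3)*(y + 7)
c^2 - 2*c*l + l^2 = (-c + l)^2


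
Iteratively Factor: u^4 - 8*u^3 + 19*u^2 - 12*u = (u - 3)*(u^3 - 5*u^2 + 4*u) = (u - 3)*(u - 1)*(u^2 - 4*u) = (u - 4)*(u - 3)*(u - 1)*(u)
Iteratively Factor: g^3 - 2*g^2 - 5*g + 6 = (g - 3)*(g^2 + g - 2) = (g - 3)*(g + 2)*(g - 1)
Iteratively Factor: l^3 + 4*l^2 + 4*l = (l + 2)*(l^2 + 2*l) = l*(l + 2)*(l + 2)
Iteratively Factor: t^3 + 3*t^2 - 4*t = (t)*(t^2 + 3*t - 4) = t*(t - 1)*(t + 4)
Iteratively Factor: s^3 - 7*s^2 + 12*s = (s - 3)*(s^2 - 4*s) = s*(s - 3)*(s - 4)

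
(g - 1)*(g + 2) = g^2 + g - 2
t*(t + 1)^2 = t^3 + 2*t^2 + t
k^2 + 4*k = k*(k + 4)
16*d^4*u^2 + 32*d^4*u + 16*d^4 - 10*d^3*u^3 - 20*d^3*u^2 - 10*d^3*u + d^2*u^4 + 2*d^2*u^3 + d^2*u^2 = (-8*d + u)*(-2*d + u)*(d*u + d)^2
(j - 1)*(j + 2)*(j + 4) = j^3 + 5*j^2 + 2*j - 8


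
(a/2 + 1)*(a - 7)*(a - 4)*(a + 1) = a^4/2 - 4*a^3 - 3*a^2/2 + 31*a + 28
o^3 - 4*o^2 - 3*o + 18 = (o - 3)^2*(o + 2)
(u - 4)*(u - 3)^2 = u^3 - 10*u^2 + 33*u - 36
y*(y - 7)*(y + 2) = y^3 - 5*y^2 - 14*y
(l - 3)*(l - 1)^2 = l^3 - 5*l^2 + 7*l - 3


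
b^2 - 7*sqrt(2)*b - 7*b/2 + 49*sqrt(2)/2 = (b - 7/2)*(b - 7*sqrt(2))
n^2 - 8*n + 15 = (n - 5)*(n - 3)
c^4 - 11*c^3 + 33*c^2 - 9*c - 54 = (c - 6)*(c - 3)^2*(c + 1)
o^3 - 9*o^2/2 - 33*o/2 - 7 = (o - 7)*(o + 1/2)*(o + 2)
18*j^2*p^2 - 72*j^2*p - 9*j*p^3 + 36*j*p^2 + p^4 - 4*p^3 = p*(-6*j + p)*(-3*j + p)*(p - 4)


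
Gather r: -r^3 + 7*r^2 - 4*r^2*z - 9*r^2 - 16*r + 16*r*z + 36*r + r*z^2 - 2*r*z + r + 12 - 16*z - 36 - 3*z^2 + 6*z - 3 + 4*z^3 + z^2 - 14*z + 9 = -r^3 + r^2*(-4*z - 2) + r*(z^2 + 14*z + 21) + 4*z^3 - 2*z^2 - 24*z - 18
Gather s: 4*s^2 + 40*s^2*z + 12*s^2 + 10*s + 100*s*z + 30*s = s^2*(40*z + 16) + s*(100*z + 40)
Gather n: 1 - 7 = -6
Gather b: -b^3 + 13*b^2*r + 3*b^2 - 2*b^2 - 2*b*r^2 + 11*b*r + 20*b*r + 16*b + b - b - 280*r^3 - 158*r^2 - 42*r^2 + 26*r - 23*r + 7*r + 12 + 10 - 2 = -b^3 + b^2*(13*r + 1) + b*(-2*r^2 + 31*r + 16) - 280*r^3 - 200*r^2 + 10*r + 20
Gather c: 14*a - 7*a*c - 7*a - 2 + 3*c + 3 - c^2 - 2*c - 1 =7*a - c^2 + c*(1 - 7*a)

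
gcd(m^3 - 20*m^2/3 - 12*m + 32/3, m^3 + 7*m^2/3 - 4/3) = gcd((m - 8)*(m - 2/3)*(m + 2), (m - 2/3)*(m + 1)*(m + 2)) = m^2 + 4*m/3 - 4/3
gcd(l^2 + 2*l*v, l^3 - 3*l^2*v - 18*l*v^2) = l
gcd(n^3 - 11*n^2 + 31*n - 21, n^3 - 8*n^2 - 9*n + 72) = n - 3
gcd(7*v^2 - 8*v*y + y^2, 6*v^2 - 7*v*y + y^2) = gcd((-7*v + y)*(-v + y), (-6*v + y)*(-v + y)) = -v + y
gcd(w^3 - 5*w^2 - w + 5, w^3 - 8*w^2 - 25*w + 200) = w - 5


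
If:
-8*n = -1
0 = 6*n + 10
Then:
No Solution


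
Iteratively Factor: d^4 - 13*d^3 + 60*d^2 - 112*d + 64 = (d - 1)*(d^3 - 12*d^2 + 48*d - 64) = (d - 4)*(d - 1)*(d^2 - 8*d + 16) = (d - 4)^2*(d - 1)*(d - 4)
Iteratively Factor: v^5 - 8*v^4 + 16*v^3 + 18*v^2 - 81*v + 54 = (v - 1)*(v^4 - 7*v^3 + 9*v^2 + 27*v - 54) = (v - 3)*(v - 1)*(v^3 - 4*v^2 - 3*v + 18) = (v - 3)^2*(v - 1)*(v^2 - v - 6) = (v - 3)^3*(v - 1)*(v + 2)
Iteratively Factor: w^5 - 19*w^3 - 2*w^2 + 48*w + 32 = (w - 4)*(w^4 + 4*w^3 - 3*w^2 - 14*w - 8) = (w - 4)*(w + 1)*(w^3 + 3*w^2 - 6*w - 8) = (w - 4)*(w + 1)^2*(w^2 + 2*w - 8) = (w - 4)*(w + 1)^2*(w + 4)*(w - 2)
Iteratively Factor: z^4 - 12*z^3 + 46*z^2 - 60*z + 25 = (z - 5)*(z^3 - 7*z^2 + 11*z - 5) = (z - 5)*(z - 1)*(z^2 - 6*z + 5) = (z - 5)*(z - 1)^2*(z - 5)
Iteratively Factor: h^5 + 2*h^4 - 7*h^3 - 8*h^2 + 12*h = (h)*(h^4 + 2*h^3 - 7*h^2 - 8*h + 12) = h*(h + 2)*(h^3 - 7*h + 6) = h*(h - 2)*(h + 2)*(h^2 + 2*h - 3) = h*(h - 2)*(h - 1)*(h + 2)*(h + 3)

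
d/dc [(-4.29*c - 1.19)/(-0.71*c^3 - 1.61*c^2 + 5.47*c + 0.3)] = (-6.0918*c^3 - 9.4416*c^2 - 3.8318*c + 5.2223)/(0.5041*c^6 + 2.2862*c^5 - 5.1753*c^4 - 18.0394*c^3 + 28.9549*c^2 + 3.282*c + 0.09)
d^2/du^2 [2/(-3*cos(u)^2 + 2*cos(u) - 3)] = (-72*sin(u)^4 - 28*sin(u)^2 - 57*cos(u) + 9*cos(3*u) + 80)/(3*sin(u)^2 + 2*cos(u) - 6)^3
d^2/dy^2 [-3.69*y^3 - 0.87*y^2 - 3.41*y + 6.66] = -22.14*y - 1.74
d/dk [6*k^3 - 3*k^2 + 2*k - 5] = 18*k^2 - 6*k + 2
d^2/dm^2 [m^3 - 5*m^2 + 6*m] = 6*m - 10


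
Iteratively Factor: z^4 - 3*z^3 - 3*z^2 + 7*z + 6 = (z - 2)*(z^3 - z^2 - 5*z - 3) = (z - 2)*(z + 1)*(z^2 - 2*z - 3) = (z - 2)*(z + 1)^2*(z - 3)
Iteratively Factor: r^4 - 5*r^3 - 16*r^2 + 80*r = (r)*(r^3 - 5*r^2 - 16*r + 80) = r*(r + 4)*(r^2 - 9*r + 20) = r*(r - 4)*(r + 4)*(r - 5)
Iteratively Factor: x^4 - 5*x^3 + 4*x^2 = (x)*(x^3 - 5*x^2 + 4*x) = x*(x - 4)*(x^2 - x) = x^2*(x - 4)*(x - 1)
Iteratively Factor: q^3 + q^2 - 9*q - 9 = (q + 3)*(q^2 - 2*q - 3) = (q + 1)*(q + 3)*(q - 3)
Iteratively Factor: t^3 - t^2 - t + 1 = (t - 1)*(t^2 - 1) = (t - 1)*(t + 1)*(t - 1)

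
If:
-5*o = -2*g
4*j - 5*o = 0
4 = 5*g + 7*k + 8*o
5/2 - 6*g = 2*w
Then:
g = 5/12 - w/3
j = 5/24 - w/6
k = 41*w/105 + 1/12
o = 1/6 - 2*w/15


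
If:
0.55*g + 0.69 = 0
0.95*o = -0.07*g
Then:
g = -1.25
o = 0.09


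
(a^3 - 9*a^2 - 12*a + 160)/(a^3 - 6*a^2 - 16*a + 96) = (a^2 - 13*a + 40)/(a^2 - 10*a + 24)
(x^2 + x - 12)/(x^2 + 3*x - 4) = (x - 3)/(x - 1)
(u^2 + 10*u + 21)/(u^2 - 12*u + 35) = (u^2 + 10*u + 21)/(u^2 - 12*u + 35)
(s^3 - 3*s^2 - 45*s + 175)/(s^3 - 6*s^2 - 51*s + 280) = (s - 5)/(s - 8)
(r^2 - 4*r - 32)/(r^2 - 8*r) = (r + 4)/r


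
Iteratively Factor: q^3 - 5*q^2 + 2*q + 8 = (q + 1)*(q^2 - 6*q + 8) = (q - 4)*(q + 1)*(q - 2)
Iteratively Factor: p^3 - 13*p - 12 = (p + 3)*(p^2 - 3*p - 4) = (p - 4)*(p + 3)*(p + 1)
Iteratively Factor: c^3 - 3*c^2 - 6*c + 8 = (c - 1)*(c^2 - 2*c - 8) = (c - 4)*(c - 1)*(c + 2)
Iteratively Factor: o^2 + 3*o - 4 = (o - 1)*(o + 4)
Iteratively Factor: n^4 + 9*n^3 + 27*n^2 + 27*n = (n)*(n^3 + 9*n^2 + 27*n + 27) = n*(n + 3)*(n^2 + 6*n + 9) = n*(n + 3)^2*(n + 3)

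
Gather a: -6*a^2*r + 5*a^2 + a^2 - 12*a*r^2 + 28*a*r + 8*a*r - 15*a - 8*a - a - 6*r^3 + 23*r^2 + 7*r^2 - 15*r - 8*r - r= a^2*(6 - 6*r) + a*(-12*r^2 + 36*r - 24) - 6*r^3 + 30*r^2 - 24*r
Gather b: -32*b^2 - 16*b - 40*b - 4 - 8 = -32*b^2 - 56*b - 12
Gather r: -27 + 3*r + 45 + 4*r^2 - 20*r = 4*r^2 - 17*r + 18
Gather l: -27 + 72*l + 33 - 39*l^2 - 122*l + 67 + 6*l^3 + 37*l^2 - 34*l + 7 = 6*l^3 - 2*l^2 - 84*l + 80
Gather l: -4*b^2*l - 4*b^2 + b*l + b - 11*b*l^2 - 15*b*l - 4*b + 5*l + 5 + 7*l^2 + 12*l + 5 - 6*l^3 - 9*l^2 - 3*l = -4*b^2 - 3*b - 6*l^3 + l^2*(-11*b - 2) + l*(-4*b^2 - 14*b + 14) + 10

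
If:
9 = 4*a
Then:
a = 9/4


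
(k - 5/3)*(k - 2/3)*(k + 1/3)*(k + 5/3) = k^4 - k^3/3 - 3*k^2 + 25*k/27 + 50/81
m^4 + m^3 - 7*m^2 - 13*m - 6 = (m - 3)*(m + 1)^2*(m + 2)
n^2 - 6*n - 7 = (n - 7)*(n + 1)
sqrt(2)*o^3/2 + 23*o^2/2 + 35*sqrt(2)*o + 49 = (o + 7*sqrt(2)/2)*(o + 7*sqrt(2))*(sqrt(2)*o/2 + 1)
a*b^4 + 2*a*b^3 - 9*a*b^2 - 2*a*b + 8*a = (b - 2)*(b - 1)*(b + 4)*(a*b + a)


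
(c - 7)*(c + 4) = c^2 - 3*c - 28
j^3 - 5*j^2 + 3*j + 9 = (j - 3)^2*(j + 1)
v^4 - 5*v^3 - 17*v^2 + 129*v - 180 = (v - 4)*(v - 3)^2*(v + 5)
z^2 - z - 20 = (z - 5)*(z + 4)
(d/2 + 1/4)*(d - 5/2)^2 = d^3/2 - 9*d^2/4 + 15*d/8 + 25/16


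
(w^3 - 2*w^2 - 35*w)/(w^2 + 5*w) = w - 7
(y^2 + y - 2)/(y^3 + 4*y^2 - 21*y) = (y^2 + y - 2)/(y*(y^2 + 4*y - 21))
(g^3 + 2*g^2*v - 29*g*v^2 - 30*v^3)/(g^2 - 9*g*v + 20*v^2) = (-g^2 - 7*g*v - 6*v^2)/(-g + 4*v)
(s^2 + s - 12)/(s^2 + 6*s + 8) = (s - 3)/(s + 2)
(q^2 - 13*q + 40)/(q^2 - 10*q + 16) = (q - 5)/(q - 2)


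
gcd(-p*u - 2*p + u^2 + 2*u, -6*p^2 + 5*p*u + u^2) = p - u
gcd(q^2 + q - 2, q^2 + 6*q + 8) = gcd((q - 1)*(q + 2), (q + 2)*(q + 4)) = q + 2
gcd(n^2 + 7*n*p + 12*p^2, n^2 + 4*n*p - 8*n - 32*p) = n + 4*p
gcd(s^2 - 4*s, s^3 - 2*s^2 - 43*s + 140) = s - 4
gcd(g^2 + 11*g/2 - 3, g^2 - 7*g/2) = 1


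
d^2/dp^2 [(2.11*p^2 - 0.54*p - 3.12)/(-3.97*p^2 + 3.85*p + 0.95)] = (-47.4788179999999*p^3 + 247.296858*p^2 - 273.90618*p + 108.26791)/(62.570773*p^6 - 182.038395*p^5 + 131.61741*p^4 + 30.055025*p^3 - 31.49535*p^2 - 10.423875*p - 0.857375)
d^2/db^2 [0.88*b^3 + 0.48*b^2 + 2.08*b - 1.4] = 5.28*b + 0.96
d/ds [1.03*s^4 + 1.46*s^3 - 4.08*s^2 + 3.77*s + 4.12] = 4.12*s^3 + 4.38*s^2 - 8.16*s + 3.77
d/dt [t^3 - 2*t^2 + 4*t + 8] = 3*t^2 - 4*t + 4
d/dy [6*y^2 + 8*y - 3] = 12*y + 8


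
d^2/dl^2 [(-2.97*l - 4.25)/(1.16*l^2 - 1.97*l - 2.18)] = ((2.32*l - 1.97)*(2.97*l + 4.25)*(4.64*l - 3.94) + (20.6712*l - 1.8418)*(-1.16*l^2 + 1.97*l + 2.18))/(-1.16*l^2 + 1.97*l + 2.18)^3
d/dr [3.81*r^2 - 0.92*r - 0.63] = 7.62*r - 0.92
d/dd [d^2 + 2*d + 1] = 2*d + 2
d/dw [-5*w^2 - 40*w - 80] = -10*w - 40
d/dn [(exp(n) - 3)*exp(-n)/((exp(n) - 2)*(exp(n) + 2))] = (-2*exp(3*n) + 9*exp(2*n) - 12)*exp(-n)/(exp(4*n) - 8*exp(2*n) + 16)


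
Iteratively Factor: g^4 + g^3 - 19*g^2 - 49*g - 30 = (g + 3)*(g^3 - 2*g^2 - 13*g - 10) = (g - 5)*(g + 3)*(g^2 + 3*g + 2) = (g - 5)*(g + 1)*(g + 3)*(g + 2)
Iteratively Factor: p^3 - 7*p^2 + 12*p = (p - 3)*(p^2 - 4*p) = p*(p - 3)*(p - 4)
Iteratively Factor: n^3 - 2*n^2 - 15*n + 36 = (n - 3)*(n^2 + n - 12) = (n - 3)*(n + 4)*(n - 3)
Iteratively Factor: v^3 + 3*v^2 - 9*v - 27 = (v + 3)*(v^2 - 9) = (v + 3)^2*(v - 3)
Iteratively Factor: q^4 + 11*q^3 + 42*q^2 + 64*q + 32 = (q + 2)*(q^3 + 9*q^2 + 24*q + 16) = (q + 1)*(q + 2)*(q^2 + 8*q + 16) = (q + 1)*(q + 2)*(q + 4)*(q + 4)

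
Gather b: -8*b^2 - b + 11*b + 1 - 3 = -8*b^2 + 10*b - 2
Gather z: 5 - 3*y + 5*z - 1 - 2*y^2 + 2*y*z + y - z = -2*y^2 - 2*y + z*(2*y + 4) + 4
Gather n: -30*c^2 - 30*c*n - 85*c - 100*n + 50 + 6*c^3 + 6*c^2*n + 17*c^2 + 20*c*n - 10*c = 6*c^3 - 13*c^2 - 95*c + n*(6*c^2 - 10*c - 100) + 50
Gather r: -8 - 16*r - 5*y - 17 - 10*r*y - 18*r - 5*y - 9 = r*(-10*y - 34) - 10*y - 34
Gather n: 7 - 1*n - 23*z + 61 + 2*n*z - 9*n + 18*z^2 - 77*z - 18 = n*(2*z - 10) + 18*z^2 - 100*z + 50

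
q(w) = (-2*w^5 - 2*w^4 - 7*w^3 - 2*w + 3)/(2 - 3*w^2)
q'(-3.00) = 16.37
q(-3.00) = -20.88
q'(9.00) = 176.75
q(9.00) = 565.72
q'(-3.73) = 25.39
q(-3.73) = -36.00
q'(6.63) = 99.48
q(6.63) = 242.82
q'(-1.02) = -37.56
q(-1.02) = -11.16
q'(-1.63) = 3.23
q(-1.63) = -7.62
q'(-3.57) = 23.24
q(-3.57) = -32.11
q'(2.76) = 21.34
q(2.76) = 28.10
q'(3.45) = 30.97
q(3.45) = 46.05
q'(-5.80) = 62.24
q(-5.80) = -123.78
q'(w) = 6*w*(-2*w^5 - 2*w^4 - 7*w^3 - 2*w + 3)/(2 - 3*w^2)^2 + (-10*w^4 - 8*w^3 - 21*w^2 - 2)/(2 - 3*w^2)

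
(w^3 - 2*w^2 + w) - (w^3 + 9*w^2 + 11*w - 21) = -11*w^2 - 10*w + 21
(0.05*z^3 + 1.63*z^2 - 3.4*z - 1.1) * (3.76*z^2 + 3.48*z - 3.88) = 0.188*z^5 + 6.3028*z^4 - 7.3056*z^3 - 22.2924*z^2 + 9.364*z + 4.268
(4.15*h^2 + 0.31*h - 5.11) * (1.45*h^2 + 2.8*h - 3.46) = 6.0175*h^4 + 12.0695*h^3 - 20.9005*h^2 - 15.3806*h + 17.6806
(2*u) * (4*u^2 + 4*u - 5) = 8*u^3 + 8*u^2 - 10*u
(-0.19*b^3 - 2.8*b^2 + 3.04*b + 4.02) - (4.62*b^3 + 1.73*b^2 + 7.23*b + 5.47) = -4.81*b^3 - 4.53*b^2 - 4.19*b - 1.45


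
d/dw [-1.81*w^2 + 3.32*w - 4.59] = 3.32 - 3.62*w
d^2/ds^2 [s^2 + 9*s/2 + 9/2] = 2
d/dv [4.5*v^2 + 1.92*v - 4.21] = 9.0*v + 1.92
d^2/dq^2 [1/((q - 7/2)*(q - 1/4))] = 64*(48*q^2 - 180*q + 211)/(512*q^6 - 5760*q^5 + 22944*q^4 - 37080*q^3 + 20076*q^2 - 4410*q + 343)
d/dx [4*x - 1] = 4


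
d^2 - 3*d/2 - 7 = (d - 7/2)*(d + 2)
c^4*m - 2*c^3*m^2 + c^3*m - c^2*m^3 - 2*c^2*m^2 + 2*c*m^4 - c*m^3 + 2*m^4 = (c - 2*m)*(c - m)*(c + m)*(c*m + m)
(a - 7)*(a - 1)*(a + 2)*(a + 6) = a^4 - 45*a^2 - 40*a + 84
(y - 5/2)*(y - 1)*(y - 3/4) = y^3 - 17*y^2/4 + 41*y/8 - 15/8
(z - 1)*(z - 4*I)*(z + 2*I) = z^3 - z^2 - 2*I*z^2 + 8*z + 2*I*z - 8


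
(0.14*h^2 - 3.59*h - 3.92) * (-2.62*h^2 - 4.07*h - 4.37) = -0.3668*h^4 + 8.836*h^3 + 24.2699*h^2 + 31.6427*h + 17.1304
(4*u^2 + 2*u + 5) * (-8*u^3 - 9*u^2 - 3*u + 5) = -32*u^5 - 52*u^4 - 70*u^3 - 31*u^2 - 5*u + 25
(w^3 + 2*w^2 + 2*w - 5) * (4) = 4*w^3 + 8*w^2 + 8*w - 20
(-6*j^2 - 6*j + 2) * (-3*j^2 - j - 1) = 18*j^4 + 24*j^3 + 6*j^2 + 4*j - 2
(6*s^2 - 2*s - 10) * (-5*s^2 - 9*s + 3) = -30*s^4 - 44*s^3 + 86*s^2 + 84*s - 30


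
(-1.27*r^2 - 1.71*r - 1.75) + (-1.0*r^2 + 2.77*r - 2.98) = -2.27*r^2 + 1.06*r - 4.73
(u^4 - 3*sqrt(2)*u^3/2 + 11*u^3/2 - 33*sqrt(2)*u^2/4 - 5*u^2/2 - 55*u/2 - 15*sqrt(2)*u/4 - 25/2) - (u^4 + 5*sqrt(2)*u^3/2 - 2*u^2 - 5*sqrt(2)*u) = -4*sqrt(2)*u^3 + 11*u^3/2 - 33*sqrt(2)*u^2/4 - u^2/2 - 55*u/2 + 5*sqrt(2)*u/4 - 25/2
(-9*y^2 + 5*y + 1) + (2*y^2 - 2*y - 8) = -7*y^2 + 3*y - 7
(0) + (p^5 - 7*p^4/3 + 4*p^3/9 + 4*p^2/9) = p^5 - 7*p^4/3 + 4*p^3/9 + 4*p^2/9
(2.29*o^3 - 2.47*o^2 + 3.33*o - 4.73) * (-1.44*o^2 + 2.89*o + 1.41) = -3.2976*o^5 + 10.1749*o^4 - 8.7046*o^3 + 12.9522*o^2 - 8.9744*o - 6.6693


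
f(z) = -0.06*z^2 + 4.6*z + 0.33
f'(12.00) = 3.16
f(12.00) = 46.89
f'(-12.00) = 6.04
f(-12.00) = -63.51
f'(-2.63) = 4.92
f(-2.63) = -12.18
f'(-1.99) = 4.84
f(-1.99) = -9.06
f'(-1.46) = 4.78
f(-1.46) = -6.51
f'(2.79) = 4.27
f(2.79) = 12.70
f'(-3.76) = 5.05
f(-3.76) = -17.81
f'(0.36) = 4.56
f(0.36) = 1.98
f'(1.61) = 4.41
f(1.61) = 7.58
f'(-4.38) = 5.13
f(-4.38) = -20.97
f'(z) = 4.6 - 0.12*z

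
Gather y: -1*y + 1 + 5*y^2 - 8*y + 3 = 5*y^2 - 9*y + 4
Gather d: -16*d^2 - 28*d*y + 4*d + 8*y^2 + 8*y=-16*d^2 + d*(4 - 28*y) + 8*y^2 + 8*y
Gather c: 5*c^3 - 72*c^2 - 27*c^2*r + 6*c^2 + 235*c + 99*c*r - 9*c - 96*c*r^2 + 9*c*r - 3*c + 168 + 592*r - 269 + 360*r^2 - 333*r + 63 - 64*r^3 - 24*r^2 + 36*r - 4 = 5*c^3 + c^2*(-27*r - 66) + c*(-96*r^2 + 108*r + 223) - 64*r^3 + 336*r^2 + 295*r - 42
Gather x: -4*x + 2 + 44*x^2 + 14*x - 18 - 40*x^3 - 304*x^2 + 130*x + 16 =-40*x^3 - 260*x^2 + 140*x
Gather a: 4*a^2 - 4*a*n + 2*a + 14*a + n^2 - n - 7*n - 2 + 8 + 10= 4*a^2 + a*(16 - 4*n) + n^2 - 8*n + 16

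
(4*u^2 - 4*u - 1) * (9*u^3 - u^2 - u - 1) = 36*u^5 - 40*u^4 - 9*u^3 + u^2 + 5*u + 1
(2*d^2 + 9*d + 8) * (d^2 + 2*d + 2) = 2*d^4 + 13*d^3 + 30*d^2 + 34*d + 16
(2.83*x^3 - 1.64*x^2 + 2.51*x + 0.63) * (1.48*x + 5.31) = 4.1884*x^4 + 12.6001*x^3 - 4.9936*x^2 + 14.2605*x + 3.3453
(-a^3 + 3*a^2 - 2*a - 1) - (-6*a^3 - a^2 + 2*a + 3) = 5*a^3 + 4*a^2 - 4*a - 4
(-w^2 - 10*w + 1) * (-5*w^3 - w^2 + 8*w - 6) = 5*w^5 + 51*w^4 - 3*w^3 - 75*w^2 + 68*w - 6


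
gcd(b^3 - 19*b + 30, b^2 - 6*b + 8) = b - 2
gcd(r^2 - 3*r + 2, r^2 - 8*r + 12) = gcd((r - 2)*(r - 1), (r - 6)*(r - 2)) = r - 2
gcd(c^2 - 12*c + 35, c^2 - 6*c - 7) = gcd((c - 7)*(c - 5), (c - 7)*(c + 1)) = c - 7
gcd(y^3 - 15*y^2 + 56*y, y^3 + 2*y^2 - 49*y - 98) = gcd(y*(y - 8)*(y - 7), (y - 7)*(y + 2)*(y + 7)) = y - 7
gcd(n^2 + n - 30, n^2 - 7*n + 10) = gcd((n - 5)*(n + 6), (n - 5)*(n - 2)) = n - 5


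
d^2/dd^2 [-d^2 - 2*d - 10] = -2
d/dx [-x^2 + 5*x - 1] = 5 - 2*x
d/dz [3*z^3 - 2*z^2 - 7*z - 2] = 9*z^2 - 4*z - 7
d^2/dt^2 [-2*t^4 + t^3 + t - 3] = 6*t*(1 - 4*t)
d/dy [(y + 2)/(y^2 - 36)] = (y^2 - 2*y*(y + 2) - 36)/(y^2 - 36)^2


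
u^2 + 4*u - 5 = (u - 1)*(u + 5)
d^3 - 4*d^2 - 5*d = d*(d - 5)*(d + 1)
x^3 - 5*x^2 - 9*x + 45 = (x - 5)*(x - 3)*(x + 3)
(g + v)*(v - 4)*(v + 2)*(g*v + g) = g^2*v^3 - g^2*v^2 - 10*g^2*v - 8*g^2 + g*v^4 - g*v^3 - 10*g*v^2 - 8*g*v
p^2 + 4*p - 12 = (p - 2)*(p + 6)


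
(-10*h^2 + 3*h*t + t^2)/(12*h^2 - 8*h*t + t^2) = (5*h + t)/(-6*h + t)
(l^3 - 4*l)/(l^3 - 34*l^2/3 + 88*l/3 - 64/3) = 3*l*(l + 2)/(3*l^2 - 28*l + 32)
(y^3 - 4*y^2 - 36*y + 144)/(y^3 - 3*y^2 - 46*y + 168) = (y + 6)/(y + 7)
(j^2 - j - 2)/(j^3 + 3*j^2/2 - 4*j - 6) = 2*(j + 1)/(2*j^2 + 7*j + 6)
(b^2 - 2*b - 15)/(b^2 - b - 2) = (-b^2 + 2*b + 15)/(-b^2 + b + 2)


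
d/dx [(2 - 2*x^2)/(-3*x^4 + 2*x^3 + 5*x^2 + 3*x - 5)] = 2*(-6*x^5 + 2*x^4 + 12*x^3 - 9*x^2 - 3)/(9*x^8 - 12*x^7 - 26*x^6 + 2*x^5 + 67*x^4 + 10*x^3 - 41*x^2 - 30*x + 25)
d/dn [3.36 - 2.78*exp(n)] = -2.78*exp(n)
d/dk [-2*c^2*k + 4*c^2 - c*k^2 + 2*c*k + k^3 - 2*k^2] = -2*c^2 - 2*c*k + 2*c + 3*k^2 - 4*k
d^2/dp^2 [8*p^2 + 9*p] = 16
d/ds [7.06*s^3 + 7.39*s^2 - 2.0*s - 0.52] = 21.18*s^2 + 14.78*s - 2.0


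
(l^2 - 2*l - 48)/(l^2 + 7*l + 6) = (l - 8)/(l + 1)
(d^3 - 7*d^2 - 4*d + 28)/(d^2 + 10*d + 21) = (d^3 - 7*d^2 - 4*d + 28)/(d^2 + 10*d + 21)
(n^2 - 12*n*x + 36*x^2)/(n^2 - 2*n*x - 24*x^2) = (n - 6*x)/(n + 4*x)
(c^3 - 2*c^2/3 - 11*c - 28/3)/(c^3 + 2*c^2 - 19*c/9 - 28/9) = 3*(c - 4)/(3*c - 4)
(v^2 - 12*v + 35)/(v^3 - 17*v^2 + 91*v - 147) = (v - 5)/(v^2 - 10*v + 21)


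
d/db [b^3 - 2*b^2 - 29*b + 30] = 3*b^2 - 4*b - 29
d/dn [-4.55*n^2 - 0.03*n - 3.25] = -9.1*n - 0.03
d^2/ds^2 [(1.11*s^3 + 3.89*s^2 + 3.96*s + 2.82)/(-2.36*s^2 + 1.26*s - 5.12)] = (-7.105427357601e-15*s^5 - 2.8421709430404e-14*s^4 - 43.945608*s^3 + 230.749248*s^2 + 162.82224*s - 195.846352)/(13.144256*s^6 - 21.053088*s^5 + 96.789264*s^4 - 93.349368*s^3 + 209.983488*s^2 - 99.090432*s + 134.217728)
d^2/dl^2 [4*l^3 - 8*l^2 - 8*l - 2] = 24*l - 16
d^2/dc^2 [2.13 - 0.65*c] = 0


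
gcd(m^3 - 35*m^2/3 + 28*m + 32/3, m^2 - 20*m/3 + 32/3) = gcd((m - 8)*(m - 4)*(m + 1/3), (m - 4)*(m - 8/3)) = m - 4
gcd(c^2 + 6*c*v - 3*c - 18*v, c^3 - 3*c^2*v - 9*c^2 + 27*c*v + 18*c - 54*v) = c - 3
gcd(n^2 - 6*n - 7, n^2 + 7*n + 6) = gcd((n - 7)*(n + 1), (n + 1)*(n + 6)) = n + 1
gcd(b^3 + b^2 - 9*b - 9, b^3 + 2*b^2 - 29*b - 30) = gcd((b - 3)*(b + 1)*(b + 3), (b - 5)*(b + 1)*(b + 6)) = b + 1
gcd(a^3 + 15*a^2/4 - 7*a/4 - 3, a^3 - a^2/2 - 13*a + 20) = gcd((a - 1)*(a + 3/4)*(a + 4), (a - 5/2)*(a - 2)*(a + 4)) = a + 4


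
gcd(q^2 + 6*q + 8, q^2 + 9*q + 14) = q + 2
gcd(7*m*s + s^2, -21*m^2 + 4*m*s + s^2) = 7*m + s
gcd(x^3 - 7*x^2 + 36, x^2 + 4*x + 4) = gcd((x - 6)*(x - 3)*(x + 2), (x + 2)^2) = x + 2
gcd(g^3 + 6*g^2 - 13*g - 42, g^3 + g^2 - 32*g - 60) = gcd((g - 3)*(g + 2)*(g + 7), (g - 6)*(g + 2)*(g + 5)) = g + 2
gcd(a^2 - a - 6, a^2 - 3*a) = a - 3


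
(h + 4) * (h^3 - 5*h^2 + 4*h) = h^4 - h^3 - 16*h^2 + 16*h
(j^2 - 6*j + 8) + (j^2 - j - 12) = 2*j^2 - 7*j - 4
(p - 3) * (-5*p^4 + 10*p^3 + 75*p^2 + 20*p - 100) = -5*p^5 + 25*p^4 + 45*p^3 - 205*p^2 - 160*p + 300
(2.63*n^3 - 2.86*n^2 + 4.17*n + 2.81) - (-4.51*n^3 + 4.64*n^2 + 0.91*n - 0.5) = 7.14*n^3 - 7.5*n^2 + 3.26*n + 3.31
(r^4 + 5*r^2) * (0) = 0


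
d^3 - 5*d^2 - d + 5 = (d - 5)*(d - 1)*(d + 1)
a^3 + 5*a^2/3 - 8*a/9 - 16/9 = (a - 1)*(a + 4/3)^2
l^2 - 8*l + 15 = (l - 5)*(l - 3)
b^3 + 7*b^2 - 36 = (b - 2)*(b + 3)*(b + 6)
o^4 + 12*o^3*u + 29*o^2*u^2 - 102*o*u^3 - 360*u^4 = (o - 3*u)*(o + 4*u)*(o + 5*u)*(o + 6*u)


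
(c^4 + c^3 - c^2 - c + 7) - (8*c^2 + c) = c^4 + c^3 - 9*c^2 - 2*c + 7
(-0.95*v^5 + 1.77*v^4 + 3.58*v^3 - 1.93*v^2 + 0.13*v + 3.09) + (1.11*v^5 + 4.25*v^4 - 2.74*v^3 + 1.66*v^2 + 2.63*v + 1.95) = 0.16*v^5 + 6.02*v^4 + 0.84*v^3 - 0.27*v^2 + 2.76*v + 5.04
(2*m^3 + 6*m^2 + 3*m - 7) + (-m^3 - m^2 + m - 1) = m^3 + 5*m^2 + 4*m - 8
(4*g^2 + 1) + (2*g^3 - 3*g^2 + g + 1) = 2*g^3 + g^2 + g + 2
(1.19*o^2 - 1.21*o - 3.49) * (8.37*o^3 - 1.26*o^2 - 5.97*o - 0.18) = 9.9603*o^5 - 11.6271*o^4 - 34.791*o^3 + 11.4069*o^2 + 21.0531*o + 0.6282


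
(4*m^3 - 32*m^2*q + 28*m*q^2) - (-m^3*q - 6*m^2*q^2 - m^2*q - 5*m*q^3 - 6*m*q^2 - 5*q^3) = m^3*q + 4*m^3 + 6*m^2*q^2 - 31*m^2*q + 5*m*q^3 + 34*m*q^2 + 5*q^3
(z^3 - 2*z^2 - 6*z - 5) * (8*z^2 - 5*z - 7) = 8*z^5 - 21*z^4 - 45*z^3 + 4*z^2 + 67*z + 35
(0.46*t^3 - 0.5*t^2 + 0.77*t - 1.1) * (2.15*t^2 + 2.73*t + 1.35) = 0.989*t^5 + 0.1808*t^4 + 0.9115*t^3 - 0.9379*t^2 - 1.9635*t - 1.485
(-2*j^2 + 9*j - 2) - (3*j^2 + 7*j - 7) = -5*j^2 + 2*j + 5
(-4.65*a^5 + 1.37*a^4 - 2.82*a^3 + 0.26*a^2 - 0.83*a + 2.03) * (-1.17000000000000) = 5.4405*a^5 - 1.6029*a^4 + 3.2994*a^3 - 0.3042*a^2 + 0.9711*a - 2.3751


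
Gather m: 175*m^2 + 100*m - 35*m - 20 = 175*m^2 + 65*m - 20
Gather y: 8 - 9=-1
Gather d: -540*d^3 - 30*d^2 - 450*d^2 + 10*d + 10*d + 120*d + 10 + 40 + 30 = -540*d^3 - 480*d^2 + 140*d + 80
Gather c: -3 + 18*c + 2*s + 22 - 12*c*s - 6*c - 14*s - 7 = c*(12 - 12*s) - 12*s + 12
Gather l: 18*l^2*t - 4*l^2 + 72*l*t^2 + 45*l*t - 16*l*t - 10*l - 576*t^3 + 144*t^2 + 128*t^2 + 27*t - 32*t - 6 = l^2*(18*t - 4) + l*(72*t^2 + 29*t - 10) - 576*t^3 + 272*t^2 - 5*t - 6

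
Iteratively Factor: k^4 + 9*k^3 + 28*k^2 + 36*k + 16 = (k + 4)*(k^3 + 5*k^2 + 8*k + 4) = (k + 2)*(k + 4)*(k^2 + 3*k + 2) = (k + 1)*(k + 2)*(k + 4)*(k + 2)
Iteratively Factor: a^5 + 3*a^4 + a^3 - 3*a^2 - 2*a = (a + 1)*(a^4 + 2*a^3 - a^2 - 2*a) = (a + 1)*(a + 2)*(a^3 - a) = (a + 1)^2*(a + 2)*(a^2 - a) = (a - 1)*(a + 1)^2*(a + 2)*(a)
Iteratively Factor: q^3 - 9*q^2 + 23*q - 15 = (q - 1)*(q^2 - 8*q + 15) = (q - 3)*(q - 1)*(q - 5)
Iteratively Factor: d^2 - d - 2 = (d + 1)*(d - 2)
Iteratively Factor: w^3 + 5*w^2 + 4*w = (w)*(w^2 + 5*w + 4) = w*(w + 4)*(w + 1)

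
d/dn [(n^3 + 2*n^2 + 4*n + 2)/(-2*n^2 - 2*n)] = (-n^4/2 - n^3 + n^2 + 2*n + 1)/(n^2*(n^2 + 2*n + 1))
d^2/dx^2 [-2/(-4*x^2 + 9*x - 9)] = 4*(-16*x^2 + 36*x + (8*x - 9)^2 - 36)/(4*x^2 - 9*x + 9)^3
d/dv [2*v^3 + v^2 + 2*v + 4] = 6*v^2 + 2*v + 2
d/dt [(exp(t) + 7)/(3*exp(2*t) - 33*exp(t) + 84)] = (-(exp(t) + 7)*(2*exp(t) - 11) + exp(2*t) - 11*exp(t) + 28)*exp(t)/(3*(exp(2*t) - 11*exp(t) + 28)^2)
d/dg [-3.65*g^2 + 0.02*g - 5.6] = 0.02 - 7.3*g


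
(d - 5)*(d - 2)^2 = d^3 - 9*d^2 + 24*d - 20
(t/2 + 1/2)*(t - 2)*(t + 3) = t^3/2 + t^2 - 5*t/2 - 3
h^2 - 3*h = h*(h - 3)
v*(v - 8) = v^2 - 8*v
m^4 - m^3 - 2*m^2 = m^2*(m - 2)*(m + 1)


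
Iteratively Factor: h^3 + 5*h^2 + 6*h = (h + 3)*(h^2 + 2*h) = (h + 2)*(h + 3)*(h)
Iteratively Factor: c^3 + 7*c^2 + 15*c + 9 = (c + 1)*(c^2 + 6*c + 9) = (c + 1)*(c + 3)*(c + 3)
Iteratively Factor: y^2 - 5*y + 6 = (y - 2)*(y - 3)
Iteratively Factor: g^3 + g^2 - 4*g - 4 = (g + 2)*(g^2 - g - 2) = (g - 2)*(g + 2)*(g + 1)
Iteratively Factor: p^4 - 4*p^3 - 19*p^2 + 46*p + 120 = (p + 2)*(p^3 - 6*p^2 - 7*p + 60) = (p - 5)*(p + 2)*(p^2 - p - 12) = (p - 5)*(p + 2)*(p + 3)*(p - 4)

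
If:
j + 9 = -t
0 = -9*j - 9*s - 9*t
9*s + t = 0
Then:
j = 72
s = 9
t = -81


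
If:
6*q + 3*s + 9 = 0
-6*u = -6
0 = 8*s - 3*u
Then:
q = -27/16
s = 3/8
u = 1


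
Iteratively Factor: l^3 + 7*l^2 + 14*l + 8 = (l + 1)*(l^2 + 6*l + 8) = (l + 1)*(l + 2)*(l + 4)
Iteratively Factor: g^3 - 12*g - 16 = (g + 2)*(g^2 - 2*g - 8) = (g - 4)*(g + 2)*(g + 2)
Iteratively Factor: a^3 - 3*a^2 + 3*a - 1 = (a - 1)*(a^2 - 2*a + 1) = (a - 1)^2*(a - 1)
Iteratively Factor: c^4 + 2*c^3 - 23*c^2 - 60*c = (c)*(c^3 + 2*c^2 - 23*c - 60) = c*(c - 5)*(c^2 + 7*c + 12) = c*(c - 5)*(c + 3)*(c + 4)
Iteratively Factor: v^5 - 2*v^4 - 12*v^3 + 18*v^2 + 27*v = (v + 1)*(v^4 - 3*v^3 - 9*v^2 + 27*v) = v*(v + 1)*(v^3 - 3*v^2 - 9*v + 27) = v*(v - 3)*(v + 1)*(v^2 - 9) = v*(v - 3)*(v + 1)*(v + 3)*(v - 3)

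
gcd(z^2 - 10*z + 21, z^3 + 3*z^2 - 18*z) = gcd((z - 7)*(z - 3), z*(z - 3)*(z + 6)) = z - 3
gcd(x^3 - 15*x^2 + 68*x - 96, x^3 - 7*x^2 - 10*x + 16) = x - 8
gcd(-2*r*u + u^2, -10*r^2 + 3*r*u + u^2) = 2*r - u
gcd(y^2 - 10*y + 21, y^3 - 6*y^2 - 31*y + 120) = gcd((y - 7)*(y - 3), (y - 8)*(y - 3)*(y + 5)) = y - 3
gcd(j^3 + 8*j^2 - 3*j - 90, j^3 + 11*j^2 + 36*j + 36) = j + 6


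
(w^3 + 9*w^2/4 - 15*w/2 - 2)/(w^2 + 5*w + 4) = (4*w^2 - 7*w - 2)/(4*(w + 1))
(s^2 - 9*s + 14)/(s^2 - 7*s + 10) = (s - 7)/(s - 5)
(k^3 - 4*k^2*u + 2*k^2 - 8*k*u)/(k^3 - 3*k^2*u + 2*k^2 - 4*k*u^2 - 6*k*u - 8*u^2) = k/(k + u)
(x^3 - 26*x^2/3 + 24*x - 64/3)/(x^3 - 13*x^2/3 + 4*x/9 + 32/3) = 3*(x^2 - 6*x + 8)/(3*x^2 - 5*x - 12)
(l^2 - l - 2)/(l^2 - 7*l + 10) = (l + 1)/(l - 5)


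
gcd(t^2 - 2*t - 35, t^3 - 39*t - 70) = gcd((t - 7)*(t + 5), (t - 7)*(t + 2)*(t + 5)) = t^2 - 2*t - 35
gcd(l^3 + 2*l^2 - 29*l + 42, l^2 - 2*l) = l - 2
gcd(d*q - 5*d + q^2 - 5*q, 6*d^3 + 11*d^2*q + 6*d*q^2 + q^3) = d + q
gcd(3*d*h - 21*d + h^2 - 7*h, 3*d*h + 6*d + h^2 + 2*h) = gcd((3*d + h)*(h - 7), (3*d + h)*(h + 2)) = 3*d + h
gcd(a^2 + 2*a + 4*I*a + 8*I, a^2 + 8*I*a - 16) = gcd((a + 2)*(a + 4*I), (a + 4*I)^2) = a + 4*I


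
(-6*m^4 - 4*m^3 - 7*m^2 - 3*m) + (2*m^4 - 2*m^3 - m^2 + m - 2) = -4*m^4 - 6*m^3 - 8*m^2 - 2*m - 2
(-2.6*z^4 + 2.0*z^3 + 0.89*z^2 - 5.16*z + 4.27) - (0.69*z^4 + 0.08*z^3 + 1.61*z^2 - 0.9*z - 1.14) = -3.29*z^4 + 1.92*z^3 - 0.72*z^2 - 4.26*z + 5.41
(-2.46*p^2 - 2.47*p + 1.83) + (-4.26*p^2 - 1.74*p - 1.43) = -6.72*p^2 - 4.21*p + 0.4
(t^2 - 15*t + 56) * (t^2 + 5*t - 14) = t^4 - 10*t^3 - 33*t^2 + 490*t - 784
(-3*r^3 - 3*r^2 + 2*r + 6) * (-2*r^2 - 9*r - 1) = 6*r^5 + 33*r^4 + 26*r^3 - 27*r^2 - 56*r - 6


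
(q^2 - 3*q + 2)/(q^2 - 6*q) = (q^2 - 3*q + 2)/(q*(q - 6))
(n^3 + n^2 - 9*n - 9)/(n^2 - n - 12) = (n^2 - 2*n - 3)/(n - 4)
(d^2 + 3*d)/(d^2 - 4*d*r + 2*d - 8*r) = d*(d + 3)/(d^2 - 4*d*r + 2*d - 8*r)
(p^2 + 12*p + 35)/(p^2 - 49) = (p + 5)/(p - 7)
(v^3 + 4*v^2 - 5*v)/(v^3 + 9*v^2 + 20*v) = (v - 1)/(v + 4)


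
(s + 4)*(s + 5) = s^2 + 9*s + 20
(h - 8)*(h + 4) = h^2 - 4*h - 32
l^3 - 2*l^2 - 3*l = l*(l - 3)*(l + 1)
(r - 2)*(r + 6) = r^2 + 4*r - 12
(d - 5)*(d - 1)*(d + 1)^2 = d^4 - 4*d^3 - 6*d^2 + 4*d + 5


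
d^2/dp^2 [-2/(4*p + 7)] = -64/(4*p + 7)^3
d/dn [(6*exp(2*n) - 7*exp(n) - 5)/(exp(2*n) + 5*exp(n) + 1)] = (37*exp(2*n) + 22*exp(n) + 18)*exp(n)/(exp(4*n) + 10*exp(3*n) + 27*exp(2*n) + 10*exp(n) + 1)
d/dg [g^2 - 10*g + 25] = 2*g - 10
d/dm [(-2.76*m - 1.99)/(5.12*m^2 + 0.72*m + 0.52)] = (14.1312*m^2 + 20.3776*m - 0.00240000000000018)/(26.2144*m^4 + 7.3728*m^3 + 5.8432*m^2 + 0.7488*m + 0.2704)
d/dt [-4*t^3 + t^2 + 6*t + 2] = -12*t^2 + 2*t + 6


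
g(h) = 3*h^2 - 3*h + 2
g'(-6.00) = -39.00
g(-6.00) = 128.00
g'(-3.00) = -21.00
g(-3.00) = 38.00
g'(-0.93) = -8.58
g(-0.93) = 7.38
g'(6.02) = 33.12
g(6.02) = 92.66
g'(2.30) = 10.80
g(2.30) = 10.97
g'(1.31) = 4.86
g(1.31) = 3.22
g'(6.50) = 36.00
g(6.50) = 109.25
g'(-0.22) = -4.32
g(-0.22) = 2.81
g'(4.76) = 25.56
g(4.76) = 55.69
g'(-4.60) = -30.60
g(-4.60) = 79.28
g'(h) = 6*h - 3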